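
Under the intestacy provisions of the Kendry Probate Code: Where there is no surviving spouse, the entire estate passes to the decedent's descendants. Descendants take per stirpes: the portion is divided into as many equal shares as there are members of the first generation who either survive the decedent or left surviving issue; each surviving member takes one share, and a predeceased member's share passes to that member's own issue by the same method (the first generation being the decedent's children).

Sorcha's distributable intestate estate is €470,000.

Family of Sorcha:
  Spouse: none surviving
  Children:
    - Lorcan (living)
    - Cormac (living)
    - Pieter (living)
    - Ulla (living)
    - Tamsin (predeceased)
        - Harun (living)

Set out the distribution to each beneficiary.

The entire €470,000 passes to the descendants.
That amount (€470,000) is divided into 5 shares of €94,000: Lorcan, Cormac, Pieter, and Ulla each take €94,000; Tamsin's €94,000 share passes to Tamsin's issue.
Tamsin's share (€94,000) passes entirely to Harun.

Lorcan: €94,000; Cormac: €94,000; Pieter: €94,000; Ulla: €94,000; Harun: €94,000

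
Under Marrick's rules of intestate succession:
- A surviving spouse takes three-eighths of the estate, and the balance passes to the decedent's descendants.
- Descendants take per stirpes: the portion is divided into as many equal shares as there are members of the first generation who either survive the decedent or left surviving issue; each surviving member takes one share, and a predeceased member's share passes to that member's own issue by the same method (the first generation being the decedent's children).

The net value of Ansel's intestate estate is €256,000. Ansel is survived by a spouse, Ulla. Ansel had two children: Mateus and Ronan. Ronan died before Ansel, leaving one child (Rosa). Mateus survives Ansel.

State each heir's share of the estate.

Ulla takes three-eighths of €256,000 = €96,000. The remaining €160,000 passes to the descendants.
The descendants' portion (€160,000) is divided into 2 shares of €80,000: Mateus takes €80,000; Ronan's €80,000 share passes to Ronan's issue.
Ronan's share (€80,000) passes entirely to Rosa.

Ulla: €96,000; Mateus: €80,000; Rosa: €80,000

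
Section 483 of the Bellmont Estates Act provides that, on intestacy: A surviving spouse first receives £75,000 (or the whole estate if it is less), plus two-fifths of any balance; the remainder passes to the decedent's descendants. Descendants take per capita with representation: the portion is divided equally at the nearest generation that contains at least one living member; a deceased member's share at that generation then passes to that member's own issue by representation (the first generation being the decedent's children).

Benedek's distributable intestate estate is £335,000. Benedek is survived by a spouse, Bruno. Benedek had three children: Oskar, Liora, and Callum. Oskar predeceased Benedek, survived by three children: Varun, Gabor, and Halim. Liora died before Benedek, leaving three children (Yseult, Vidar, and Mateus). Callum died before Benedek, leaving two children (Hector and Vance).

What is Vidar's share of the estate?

Bruno first takes £75,000, leaving a balance of £260,000. Bruno then takes two-fifths of the balance (£104,000), for a total of £179,000. The remaining £156,000 passes to the descendants.
No child survives, so the initial division is made at the grandchildren's generation.
The descendants' portion (£156,000) is divided into 8 shares of £19,500: Varun, Gabor, Halim, Yseult, Vidar, Mateus, Hector, and Vance each take £19,500.

Vidar receives £19,500.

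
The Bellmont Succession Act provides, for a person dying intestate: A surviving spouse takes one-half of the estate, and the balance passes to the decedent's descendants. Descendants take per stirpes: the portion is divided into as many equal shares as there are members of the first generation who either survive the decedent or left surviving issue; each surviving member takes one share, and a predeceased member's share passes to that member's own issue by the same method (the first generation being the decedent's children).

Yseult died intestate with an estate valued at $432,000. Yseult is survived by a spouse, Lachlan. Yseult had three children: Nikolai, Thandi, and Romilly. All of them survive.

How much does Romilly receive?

Romilly receives $72,000.

Lachlan takes one-half of $432,000 = $216,000. The remaining $216,000 passes to the descendants.
The descendants' portion ($216,000) is divided into 3 shares of $72,000: Nikolai, Thandi, and Romilly each take $72,000.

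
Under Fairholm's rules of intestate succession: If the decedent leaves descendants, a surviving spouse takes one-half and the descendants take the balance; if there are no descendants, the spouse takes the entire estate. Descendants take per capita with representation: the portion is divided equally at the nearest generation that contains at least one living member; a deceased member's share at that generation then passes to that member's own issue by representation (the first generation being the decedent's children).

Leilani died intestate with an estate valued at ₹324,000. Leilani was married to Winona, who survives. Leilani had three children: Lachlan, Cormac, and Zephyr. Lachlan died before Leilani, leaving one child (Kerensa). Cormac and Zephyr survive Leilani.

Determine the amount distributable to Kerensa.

Winona takes one-half of ₹324,000 = ₹162,000. The remaining ₹162,000 passes to the descendants.
The descendants' portion (₹162,000) is divided into 3 shares of ₹54,000: Cormac and Zephyr each take ₹54,000; Lachlan's ₹54,000 share passes to Lachlan's issue.
Lachlan's share (₹54,000) passes entirely to Kerensa.

Kerensa receives ₹54,000.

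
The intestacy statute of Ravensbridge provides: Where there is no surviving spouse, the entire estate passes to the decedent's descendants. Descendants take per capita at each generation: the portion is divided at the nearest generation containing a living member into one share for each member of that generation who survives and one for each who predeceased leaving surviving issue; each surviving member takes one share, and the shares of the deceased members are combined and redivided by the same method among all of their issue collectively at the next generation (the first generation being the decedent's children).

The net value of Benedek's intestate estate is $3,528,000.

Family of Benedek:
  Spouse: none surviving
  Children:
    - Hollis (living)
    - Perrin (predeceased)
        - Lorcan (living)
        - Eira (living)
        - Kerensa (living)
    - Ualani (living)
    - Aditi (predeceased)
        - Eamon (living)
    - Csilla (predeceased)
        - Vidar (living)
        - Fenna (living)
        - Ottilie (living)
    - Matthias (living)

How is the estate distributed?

The entire $3,528,000 passes to the descendants.
That amount ($3,528,000) is divided at the children's generation into 6 shares of $588,000. Hollis, Ualani, and Matthias each take $588,000. The 3 shares of the deceased (Perrin, Aditi, and Csilla) are combined into a pool of $1,764,000.
That pool ($1,764,000) is divided at the grandchildren's generation equally among Lorcan, Eira, Kerensa, Eamon, Vidar, Fenna, and Ottilie: $252,000 each.

Hollis: $588,000; Lorcan: $252,000; Eira: $252,000; Kerensa: $252,000; Ualani: $588,000; Eamon: $252,000; Vidar: $252,000; Fenna: $252,000; Ottilie: $252,000; Matthias: $588,000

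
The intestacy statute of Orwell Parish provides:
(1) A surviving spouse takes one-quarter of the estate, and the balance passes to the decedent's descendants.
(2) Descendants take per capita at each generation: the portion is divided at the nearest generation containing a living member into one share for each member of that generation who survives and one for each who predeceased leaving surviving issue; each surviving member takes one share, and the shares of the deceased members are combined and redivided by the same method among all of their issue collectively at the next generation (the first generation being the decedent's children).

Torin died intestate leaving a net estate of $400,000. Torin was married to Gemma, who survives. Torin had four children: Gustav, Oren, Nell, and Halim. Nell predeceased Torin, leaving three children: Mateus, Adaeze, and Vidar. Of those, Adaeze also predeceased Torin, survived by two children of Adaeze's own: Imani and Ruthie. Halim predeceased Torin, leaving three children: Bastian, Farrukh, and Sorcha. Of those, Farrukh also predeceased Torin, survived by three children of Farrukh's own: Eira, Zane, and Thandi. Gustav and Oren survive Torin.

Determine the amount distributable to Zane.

Zane receives $10,000.

Gemma takes one-quarter of $400,000 = $100,000. The remaining $300,000 passes to the descendants.
The descendants' portion ($300,000) is divided at the children's generation into 4 shares of $75,000. Gustav and Oren each take $75,000. The 2 shares of the deceased (Nell and Halim) are combined into a pool of $150,000.
That pool ($150,000) is divided at the grandchildren's generation into 6 shares of $25,000. Mateus, Vidar, Bastian, and Sorcha each take $25,000. The 2 shares of the deceased (Adaeze and Farrukh) are combined into a pool of $50,000.
That pool ($50,000) is divided at the great-grandchildren's generation equally among Imani, Ruthie, Eira, Zane, and Thandi: $10,000 each.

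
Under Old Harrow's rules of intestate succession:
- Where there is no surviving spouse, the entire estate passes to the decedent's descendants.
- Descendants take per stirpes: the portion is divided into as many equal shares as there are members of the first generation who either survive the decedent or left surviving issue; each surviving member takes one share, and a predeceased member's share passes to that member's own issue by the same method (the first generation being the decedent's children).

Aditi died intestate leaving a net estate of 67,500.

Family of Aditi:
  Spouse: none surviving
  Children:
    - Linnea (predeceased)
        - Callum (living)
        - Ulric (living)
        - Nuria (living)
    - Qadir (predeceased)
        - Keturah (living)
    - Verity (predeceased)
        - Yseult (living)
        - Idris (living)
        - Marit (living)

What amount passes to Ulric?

The entire 67,500 passes to the descendants.
That amount (67,500) is divided into 3 shares of 22,500: Linnea's 22,500 share passes to Linnea's issue; Qadir's 22,500 share passes to Qadir's issue; Verity's 22,500 share passes to Verity's issue.
Linnea's share (22,500) is divided into 3 shares of 7,500: Callum, Ulric, and Nuria each take 7,500.
Qadir's share (22,500) passes entirely to Keturah.
Verity's share (22,500) is divided into 3 shares of 7,500: Yseult, Idris, and Marit each take 7,500.

Ulric receives 7,500.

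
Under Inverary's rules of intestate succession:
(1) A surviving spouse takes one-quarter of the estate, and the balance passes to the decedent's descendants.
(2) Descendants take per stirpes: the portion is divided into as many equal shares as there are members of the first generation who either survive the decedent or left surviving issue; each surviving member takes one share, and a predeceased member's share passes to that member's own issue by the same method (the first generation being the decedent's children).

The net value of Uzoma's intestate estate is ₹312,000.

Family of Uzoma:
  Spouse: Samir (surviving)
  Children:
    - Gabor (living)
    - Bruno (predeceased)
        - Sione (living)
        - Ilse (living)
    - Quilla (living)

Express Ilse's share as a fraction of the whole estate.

Ilse receives 1/8 of the estate.

Samir takes one-quarter of ₹312,000 = ₹78,000. The remaining ₹234,000 passes to the descendants.
The descendants' portion (₹234,000) is divided into 3 shares of ₹78,000: Gabor and Quilla each take ₹78,000; Bruno's ₹78,000 share passes to Bruno's issue.
Bruno's share (₹78,000) is divided into 2 shares of ₹39,000: Sione and Ilse each take ₹39,000.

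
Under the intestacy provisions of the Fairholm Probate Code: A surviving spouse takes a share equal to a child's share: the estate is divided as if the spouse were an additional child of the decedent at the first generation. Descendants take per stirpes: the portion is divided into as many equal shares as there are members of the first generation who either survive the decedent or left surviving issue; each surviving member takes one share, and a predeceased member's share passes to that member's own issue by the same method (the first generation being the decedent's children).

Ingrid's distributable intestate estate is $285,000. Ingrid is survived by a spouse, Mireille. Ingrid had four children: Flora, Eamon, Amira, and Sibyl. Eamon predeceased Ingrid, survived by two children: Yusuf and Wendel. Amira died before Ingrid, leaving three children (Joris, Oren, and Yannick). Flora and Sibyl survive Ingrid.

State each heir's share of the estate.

Mireille: $57,000; Flora: $57,000; Yusuf: $28,500; Wendel: $28,500; Joris: $19,000; Oren: $19,000; Yannick: $19,000; Sibyl: $57,000

The spouse counts as an additional share at the children's level, so there are 5 primary shares of $57,000. Mireille takes one such share ($57,000).
The children's combined portion ($228,000) is divided into 4 shares of $57,000: Flora and Sibyl each take $57,000; Eamon's $57,000 share passes to Eamon's issue; Amira's $57,000 share passes to Amira's issue.
Eamon's share ($57,000) is divided into 2 shares of $28,500: Yusuf and Wendel each take $28,500.
Amira's share ($57,000) is divided into 3 shares of $19,000: Joris, Oren, and Yannick each take $19,000.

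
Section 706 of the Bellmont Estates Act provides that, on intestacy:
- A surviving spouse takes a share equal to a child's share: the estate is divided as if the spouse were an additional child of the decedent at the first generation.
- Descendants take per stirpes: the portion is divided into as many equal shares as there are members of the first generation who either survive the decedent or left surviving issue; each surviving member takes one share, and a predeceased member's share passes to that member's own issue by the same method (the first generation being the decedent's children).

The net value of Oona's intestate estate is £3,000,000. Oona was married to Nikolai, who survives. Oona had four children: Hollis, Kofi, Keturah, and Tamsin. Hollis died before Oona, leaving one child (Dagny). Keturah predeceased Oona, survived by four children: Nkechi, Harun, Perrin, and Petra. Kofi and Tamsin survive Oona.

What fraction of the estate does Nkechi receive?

The spouse counts as an additional share at the children's level, so there are 5 primary shares of £600,000. Nikolai takes one such share (£600,000).
The children's combined portion (£2,400,000) is divided into 4 shares of £600,000: Kofi and Tamsin each take £600,000; Hollis's £600,000 share passes to Hollis's issue; Keturah's £600,000 share passes to Keturah's issue.
Hollis's share (£600,000) passes entirely to Dagny.
Keturah's share (£600,000) is divided into 4 shares of £150,000: Nkechi, Harun, Perrin, and Petra each take £150,000.

Nkechi receives 1/20 of the estate.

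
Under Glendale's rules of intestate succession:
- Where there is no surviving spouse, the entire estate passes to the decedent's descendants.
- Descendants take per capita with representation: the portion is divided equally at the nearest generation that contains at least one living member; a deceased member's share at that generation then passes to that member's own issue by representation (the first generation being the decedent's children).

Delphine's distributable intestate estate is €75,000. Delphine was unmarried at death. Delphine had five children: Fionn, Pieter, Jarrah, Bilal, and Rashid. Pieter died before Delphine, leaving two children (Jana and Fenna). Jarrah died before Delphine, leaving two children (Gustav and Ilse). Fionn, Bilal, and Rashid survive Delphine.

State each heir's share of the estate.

The entire €75,000 passes to the descendants.
That amount (€75,000) is divided into 5 shares of €15,000: Fionn, Bilal, and Rashid each take €15,000; Pieter's €15,000 share passes to Pieter's issue; Jarrah's €15,000 share passes to Jarrah's issue.
Pieter's share (€15,000) is divided into 2 shares of €7,500: Jana and Fenna each take €7,500.
Jarrah's share (€15,000) is divided into 2 shares of €7,500: Gustav and Ilse each take €7,500.

Fionn: €15,000; Jana: €7,500; Fenna: €7,500; Gustav: €7,500; Ilse: €7,500; Bilal: €15,000; Rashid: €15,000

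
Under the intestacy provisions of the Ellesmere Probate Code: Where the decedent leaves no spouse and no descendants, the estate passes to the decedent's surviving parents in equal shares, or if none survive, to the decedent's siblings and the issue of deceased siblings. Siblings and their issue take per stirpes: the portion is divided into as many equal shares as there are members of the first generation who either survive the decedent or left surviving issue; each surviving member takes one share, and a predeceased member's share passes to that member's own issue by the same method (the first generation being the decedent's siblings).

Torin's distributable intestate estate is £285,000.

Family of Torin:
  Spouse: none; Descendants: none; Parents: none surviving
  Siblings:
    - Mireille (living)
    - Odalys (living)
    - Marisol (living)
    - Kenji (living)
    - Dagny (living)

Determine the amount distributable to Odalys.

The entire £285,000 passes to the siblings and their issue.
That amount (£285,000) is divided into 5 shares of £57,000: Mireille, Odalys, Marisol, Kenji, and Dagny each take £57,000.

Odalys receives £57,000.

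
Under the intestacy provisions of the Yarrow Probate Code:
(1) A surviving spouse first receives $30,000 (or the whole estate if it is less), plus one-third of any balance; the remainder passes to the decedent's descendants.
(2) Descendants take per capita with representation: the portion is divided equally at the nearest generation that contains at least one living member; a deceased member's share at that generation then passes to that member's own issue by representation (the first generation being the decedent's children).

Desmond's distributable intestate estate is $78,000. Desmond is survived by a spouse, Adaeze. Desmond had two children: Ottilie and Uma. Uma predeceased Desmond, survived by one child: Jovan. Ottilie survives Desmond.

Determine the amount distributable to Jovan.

Adaeze first takes $30,000, leaving a balance of $48,000. Adaeze then takes one-third of the balance ($16,000), for a total of $46,000. The remaining $32,000 passes to the descendants.
The descendants' portion ($32,000) is divided into 2 shares of $16,000: Ottilie takes $16,000; Uma's $16,000 share passes to Uma's issue.
Uma's share ($16,000) passes entirely to Jovan.

Jovan receives $16,000.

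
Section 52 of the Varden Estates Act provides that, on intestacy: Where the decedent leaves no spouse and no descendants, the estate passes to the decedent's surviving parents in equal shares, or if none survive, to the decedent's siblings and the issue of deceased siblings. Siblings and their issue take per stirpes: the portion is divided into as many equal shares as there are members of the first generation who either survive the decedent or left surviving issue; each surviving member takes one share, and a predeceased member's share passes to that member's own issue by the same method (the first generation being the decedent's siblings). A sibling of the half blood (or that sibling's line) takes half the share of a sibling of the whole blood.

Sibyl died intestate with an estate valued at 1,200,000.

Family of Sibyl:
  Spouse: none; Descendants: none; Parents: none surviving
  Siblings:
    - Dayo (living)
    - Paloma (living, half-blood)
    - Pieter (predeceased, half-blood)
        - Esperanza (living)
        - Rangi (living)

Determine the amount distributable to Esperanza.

The entire 1,200,000 passes to the siblings and their issue.
Counting each half-blood sibling's line as half a unit, there are 2 units in 1,200,000, so one unit is 600,000. Whole-blood lines (Dayo) take 600,000 each; half-blood lines (Paloma and Pieter) take 300,000 each.
Pieter's share (300,000) is divided into 2 shares of 150,000: Esperanza and Rangi each take 150,000.

Esperanza receives 150,000.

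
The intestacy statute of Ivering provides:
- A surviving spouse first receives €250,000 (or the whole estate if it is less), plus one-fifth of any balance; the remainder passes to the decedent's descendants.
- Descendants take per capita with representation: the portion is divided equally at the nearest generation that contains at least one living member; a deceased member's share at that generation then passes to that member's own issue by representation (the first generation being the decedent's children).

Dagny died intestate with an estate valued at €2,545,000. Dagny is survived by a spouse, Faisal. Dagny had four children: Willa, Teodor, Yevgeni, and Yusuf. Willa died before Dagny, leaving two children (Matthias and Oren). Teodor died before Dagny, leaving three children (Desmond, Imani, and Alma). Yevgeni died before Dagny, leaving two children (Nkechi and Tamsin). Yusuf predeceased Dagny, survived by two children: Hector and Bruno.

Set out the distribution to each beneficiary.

Faisal: €709,000; Matthias: €204,000; Oren: €204,000; Desmond: €204,000; Imani: €204,000; Alma: €204,000; Nkechi: €204,000; Tamsin: €204,000; Hector: €204,000; Bruno: €204,000

Faisal first takes €250,000, leaving a balance of €2,295,000. Faisal then takes one-fifth of the balance (€459,000), for a total of €709,000. The remaining €1,836,000 passes to the descendants.
No child survives, so the initial division is made at the grandchildren's generation.
The descendants' portion (€1,836,000) is divided into 9 shares of €204,000: Matthias, Oren, Desmond, Imani, Alma, Nkechi, Tamsin, Hector, and Bruno each take €204,000.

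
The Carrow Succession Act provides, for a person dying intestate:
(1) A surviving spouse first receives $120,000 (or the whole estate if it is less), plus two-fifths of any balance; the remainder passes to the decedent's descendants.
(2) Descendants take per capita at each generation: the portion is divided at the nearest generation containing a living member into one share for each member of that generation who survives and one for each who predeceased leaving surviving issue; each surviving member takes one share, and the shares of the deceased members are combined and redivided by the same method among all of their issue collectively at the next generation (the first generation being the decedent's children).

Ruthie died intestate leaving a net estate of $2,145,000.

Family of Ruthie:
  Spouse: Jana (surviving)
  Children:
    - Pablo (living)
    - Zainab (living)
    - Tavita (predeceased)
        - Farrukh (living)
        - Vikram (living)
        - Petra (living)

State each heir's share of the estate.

Jana: $930,000; Pablo: $405,000; Zainab: $405,000; Farrukh: $135,000; Vikram: $135,000; Petra: $135,000

Jana first takes $120,000, leaving a balance of $2,025,000. Jana then takes two-fifths of the balance ($810,000), for a total of $930,000. The remaining $1,215,000 passes to the descendants.
The descendants' portion ($1,215,000) is divided at the children's generation into 3 shares of $405,000. Pablo and Zainab each take $405,000. The remaining share for the deceased Tavita ($405,000) is carried to the next generation.
That pool ($405,000) is divided at the grandchildren's generation equally among Farrukh, Vikram, and Petra: $135,000 each.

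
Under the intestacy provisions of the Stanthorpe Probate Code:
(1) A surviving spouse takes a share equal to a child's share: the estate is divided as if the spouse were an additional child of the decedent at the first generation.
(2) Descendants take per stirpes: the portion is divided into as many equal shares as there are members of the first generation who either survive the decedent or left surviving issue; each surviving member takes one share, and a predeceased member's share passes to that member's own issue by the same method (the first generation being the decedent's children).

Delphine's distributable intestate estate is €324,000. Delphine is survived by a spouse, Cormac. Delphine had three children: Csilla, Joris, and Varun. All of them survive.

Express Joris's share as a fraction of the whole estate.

Joris receives 1/4 of the estate.

The spouse counts as an additional share at the children's level, so there are 4 primary shares of €81,000. Cormac takes one such share (€81,000).
The children's combined portion (€243,000) is divided into 3 shares of €81,000: Csilla, Joris, and Varun each take €81,000.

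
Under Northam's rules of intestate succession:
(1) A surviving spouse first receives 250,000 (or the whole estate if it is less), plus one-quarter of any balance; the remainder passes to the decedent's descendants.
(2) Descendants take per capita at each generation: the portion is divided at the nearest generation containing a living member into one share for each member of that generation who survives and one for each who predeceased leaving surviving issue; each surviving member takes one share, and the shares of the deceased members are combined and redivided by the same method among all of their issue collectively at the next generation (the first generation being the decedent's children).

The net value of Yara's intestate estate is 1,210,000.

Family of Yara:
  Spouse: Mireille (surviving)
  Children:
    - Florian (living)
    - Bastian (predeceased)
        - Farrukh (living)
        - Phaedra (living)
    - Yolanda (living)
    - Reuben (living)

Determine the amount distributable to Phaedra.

Mireille first takes 250,000, leaving a balance of 960,000. Mireille then takes one-quarter of the balance (240,000), for a total of 490,000. The remaining 720,000 passes to the descendants.
The descendants' portion (720,000) is divided at the children's generation into 4 shares of 180,000. Florian, Yolanda, and Reuben each take 180,000. The remaining share for the deceased Bastian (180,000) is carried to the next generation.
That pool (180,000) is divided at the grandchildren's generation equally among Farrukh and Phaedra: 90,000 each.

Phaedra receives 90,000.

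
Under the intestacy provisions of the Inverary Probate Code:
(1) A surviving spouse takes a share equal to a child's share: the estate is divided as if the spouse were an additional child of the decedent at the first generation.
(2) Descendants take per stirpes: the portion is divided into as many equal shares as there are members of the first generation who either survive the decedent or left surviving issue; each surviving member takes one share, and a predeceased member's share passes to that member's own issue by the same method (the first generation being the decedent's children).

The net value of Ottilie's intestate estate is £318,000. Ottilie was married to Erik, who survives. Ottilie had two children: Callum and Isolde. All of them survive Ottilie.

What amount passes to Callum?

Callum receives £106,000.

The spouse counts as an additional share at the children's level, so there are 3 primary shares of £106,000. Erik takes one such share (£106,000).
The children's combined portion (£212,000) is divided into 2 shares of £106,000: Callum and Isolde each take £106,000.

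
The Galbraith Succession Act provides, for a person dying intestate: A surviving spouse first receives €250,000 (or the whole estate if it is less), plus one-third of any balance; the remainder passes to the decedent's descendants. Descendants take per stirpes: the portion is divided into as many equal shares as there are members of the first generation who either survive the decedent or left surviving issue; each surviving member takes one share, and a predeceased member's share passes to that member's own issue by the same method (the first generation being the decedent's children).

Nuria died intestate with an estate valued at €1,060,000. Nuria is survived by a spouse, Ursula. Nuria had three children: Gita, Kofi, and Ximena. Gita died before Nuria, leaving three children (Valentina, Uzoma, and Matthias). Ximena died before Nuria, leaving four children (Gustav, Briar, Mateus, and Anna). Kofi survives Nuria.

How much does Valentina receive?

Ursula first takes €250,000, leaving a balance of €810,000. Ursula then takes one-third of the balance (€270,000), for a total of €520,000. The remaining €540,000 passes to the descendants.
The descendants' portion (€540,000) is divided into 3 shares of €180,000: Kofi takes €180,000; Gita's €180,000 share passes to Gita's issue; Ximena's €180,000 share passes to Ximena's issue.
Gita's share (€180,000) is divided into 3 shares of €60,000: Valentina, Uzoma, and Matthias each take €60,000.
Ximena's share (€180,000) is divided into 4 shares of €45,000: Gustav, Briar, Mateus, and Anna each take €45,000.

Valentina receives €60,000.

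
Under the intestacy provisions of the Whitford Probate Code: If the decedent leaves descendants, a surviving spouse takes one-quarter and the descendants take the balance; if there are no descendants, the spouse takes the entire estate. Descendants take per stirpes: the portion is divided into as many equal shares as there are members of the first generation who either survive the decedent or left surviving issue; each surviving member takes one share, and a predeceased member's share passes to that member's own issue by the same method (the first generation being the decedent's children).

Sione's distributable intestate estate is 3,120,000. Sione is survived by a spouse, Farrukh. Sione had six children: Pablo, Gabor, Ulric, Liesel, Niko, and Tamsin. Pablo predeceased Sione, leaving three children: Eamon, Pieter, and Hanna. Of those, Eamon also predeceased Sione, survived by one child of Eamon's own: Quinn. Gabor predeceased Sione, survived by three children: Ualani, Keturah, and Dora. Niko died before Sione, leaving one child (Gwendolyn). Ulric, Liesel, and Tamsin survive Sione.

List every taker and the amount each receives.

Farrukh: 780,000; Quinn: 130,000; Pieter: 130,000; Hanna: 130,000; Ualani: 130,000; Keturah: 130,000; Dora: 130,000; Ulric: 390,000; Liesel: 390,000; Gwendolyn: 390,000; Tamsin: 390,000

Farrukh takes one-quarter of 3,120,000 = 780,000. The remaining 2,340,000 passes to the descendants.
The descendants' portion (2,340,000) is divided into 6 shares of 390,000: Ulric, Liesel, and Tamsin each take 390,000; Pablo's 390,000 share passes to Pablo's issue; Gabor's 390,000 share passes to Gabor's issue; Niko's 390,000 share passes to Niko's issue.
Pablo's share (390,000) is divided into 3 shares of 130,000: Pieter and Hanna each take 130,000; Eamon's 130,000 share passes to Eamon's issue.
Eamon's share (130,000) passes entirely to Quinn.
Gabor's share (390,000) is divided into 3 shares of 130,000: Ualani, Keturah, and Dora each take 130,000.
Niko's share (390,000) passes entirely to Gwendolyn.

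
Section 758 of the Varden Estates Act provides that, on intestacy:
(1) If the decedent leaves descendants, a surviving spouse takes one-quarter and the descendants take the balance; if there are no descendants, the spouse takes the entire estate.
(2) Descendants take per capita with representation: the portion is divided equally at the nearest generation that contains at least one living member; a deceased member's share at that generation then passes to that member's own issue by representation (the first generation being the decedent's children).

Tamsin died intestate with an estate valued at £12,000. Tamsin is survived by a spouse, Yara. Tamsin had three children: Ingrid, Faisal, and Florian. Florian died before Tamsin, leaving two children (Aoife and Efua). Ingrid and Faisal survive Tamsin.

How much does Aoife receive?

Aoife receives £1,500.

Yara takes one-quarter of £12,000 = £3,000. The remaining £9,000 passes to the descendants.
The descendants' portion (£9,000) is divided into 3 shares of £3,000: Ingrid and Faisal each take £3,000; Florian's £3,000 share passes to Florian's issue.
Florian's share (£3,000) is divided into 2 shares of £1,500: Aoife and Efua each take £1,500.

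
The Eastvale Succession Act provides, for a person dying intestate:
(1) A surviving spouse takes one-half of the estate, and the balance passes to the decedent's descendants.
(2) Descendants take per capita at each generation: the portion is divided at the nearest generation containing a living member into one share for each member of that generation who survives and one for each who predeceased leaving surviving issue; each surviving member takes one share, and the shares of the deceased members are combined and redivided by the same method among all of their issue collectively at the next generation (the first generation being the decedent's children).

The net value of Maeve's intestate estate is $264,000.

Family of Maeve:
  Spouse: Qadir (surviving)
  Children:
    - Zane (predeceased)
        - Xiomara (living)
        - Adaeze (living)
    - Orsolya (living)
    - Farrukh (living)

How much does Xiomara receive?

Xiomara receives $22,000.

Qadir takes one-half of $264,000 = $132,000. The remaining $132,000 passes to the descendants.
The descendants' portion ($132,000) is divided at the children's generation into 3 shares of $44,000. Orsolya and Farrukh each take $44,000. The remaining share for the deceased Zane ($44,000) is carried to the next generation.
That pool ($44,000) is divided at the grandchildren's generation equally among Xiomara and Adaeze: $22,000 each.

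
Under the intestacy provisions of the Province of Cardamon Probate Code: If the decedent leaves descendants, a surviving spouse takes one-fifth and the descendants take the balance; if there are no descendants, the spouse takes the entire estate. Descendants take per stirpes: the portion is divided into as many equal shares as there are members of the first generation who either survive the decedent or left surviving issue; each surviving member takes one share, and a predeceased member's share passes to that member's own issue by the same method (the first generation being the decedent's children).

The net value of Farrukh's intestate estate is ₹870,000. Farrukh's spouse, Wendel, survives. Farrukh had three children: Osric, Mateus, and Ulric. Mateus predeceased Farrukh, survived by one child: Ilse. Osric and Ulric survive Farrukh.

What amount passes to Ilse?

Ilse receives ₹232,000.

Wendel takes one-fifth of ₹870,000 = ₹174,000. The remaining ₹696,000 passes to the descendants.
The descendants' portion (₹696,000) is divided into 3 shares of ₹232,000: Osric and Ulric each take ₹232,000; Mateus's ₹232,000 share passes to Mateus's issue.
Mateus's share (₹232,000) passes entirely to Ilse.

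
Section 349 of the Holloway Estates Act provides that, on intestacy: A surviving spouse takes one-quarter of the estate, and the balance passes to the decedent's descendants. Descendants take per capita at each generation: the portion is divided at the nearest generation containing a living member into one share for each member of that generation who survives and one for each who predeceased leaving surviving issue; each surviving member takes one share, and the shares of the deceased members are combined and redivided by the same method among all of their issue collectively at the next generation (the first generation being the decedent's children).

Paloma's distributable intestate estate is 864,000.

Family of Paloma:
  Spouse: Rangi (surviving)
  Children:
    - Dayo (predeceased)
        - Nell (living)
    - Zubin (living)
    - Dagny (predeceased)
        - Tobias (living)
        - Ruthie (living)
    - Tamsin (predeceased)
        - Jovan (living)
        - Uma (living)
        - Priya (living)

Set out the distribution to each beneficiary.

Rangi takes one-quarter of 864,000 = 216,000. The remaining 648,000 passes to the descendants.
The descendants' portion (648,000) is divided at the children's generation into 4 shares of 162,000. Zubin takes 162,000. The 3 shares of the deceased (Dayo, Dagny, and Tamsin) are combined into a pool of 486,000.
That pool (486,000) is divided at the grandchildren's generation equally among Nell, Tobias, Ruthie, Jovan, Uma, and Priya: 81,000 each.

Rangi: 216,000; Nell: 81,000; Zubin: 162,000; Tobias: 81,000; Ruthie: 81,000; Jovan: 81,000; Uma: 81,000; Priya: 81,000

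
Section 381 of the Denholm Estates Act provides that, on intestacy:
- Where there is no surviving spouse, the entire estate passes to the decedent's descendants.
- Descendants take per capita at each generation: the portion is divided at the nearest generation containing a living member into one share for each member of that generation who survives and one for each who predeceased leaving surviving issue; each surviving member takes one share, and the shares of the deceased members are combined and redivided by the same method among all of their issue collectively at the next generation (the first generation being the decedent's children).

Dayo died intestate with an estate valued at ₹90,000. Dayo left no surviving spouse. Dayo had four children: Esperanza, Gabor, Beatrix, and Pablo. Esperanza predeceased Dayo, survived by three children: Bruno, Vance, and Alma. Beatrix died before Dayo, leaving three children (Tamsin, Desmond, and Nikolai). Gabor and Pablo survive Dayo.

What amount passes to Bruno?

Bruno receives ₹7,500.

The entire ₹90,000 passes to the descendants.
That amount (₹90,000) is divided at the children's generation into 4 shares of ₹22,500. Gabor and Pablo each take ₹22,500. The 2 shares of the deceased (Esperanza and Beatrix) are combined into a pool of ₹45,000.
That pool (₹45,000) is divided at the grandchildren's generation equally among Bruno, Vance, Alma, Tamsin, Desmond, and Nikolai: ₹7,500 each.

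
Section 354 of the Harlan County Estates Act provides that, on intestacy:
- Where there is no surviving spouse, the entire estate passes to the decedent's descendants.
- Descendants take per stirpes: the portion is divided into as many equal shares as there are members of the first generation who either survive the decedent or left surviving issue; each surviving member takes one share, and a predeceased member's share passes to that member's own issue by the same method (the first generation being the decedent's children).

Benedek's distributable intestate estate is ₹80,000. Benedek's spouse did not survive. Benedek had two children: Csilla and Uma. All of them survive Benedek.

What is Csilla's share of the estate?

Csilla receives ₹40,000.

The entire ₹80,000 passes to the descendants.
That amount (₹80,000) is divided into 2 shares of ₹40,000: Csilla and Uma each take ₹40,000.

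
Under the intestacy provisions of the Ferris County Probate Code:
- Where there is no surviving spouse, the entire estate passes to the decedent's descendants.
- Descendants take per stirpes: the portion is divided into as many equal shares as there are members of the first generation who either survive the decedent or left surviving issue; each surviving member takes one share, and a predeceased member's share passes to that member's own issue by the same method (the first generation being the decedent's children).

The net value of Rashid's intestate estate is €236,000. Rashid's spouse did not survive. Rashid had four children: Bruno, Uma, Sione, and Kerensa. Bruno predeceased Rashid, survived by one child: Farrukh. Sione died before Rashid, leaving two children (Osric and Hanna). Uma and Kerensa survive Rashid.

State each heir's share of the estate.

The entire €236,000 passes to the descendants.
That amount (€236,000) is divided into 4 shares of €59,000: Uma and Kerensa each take €59,000; Bruno's €59,000 share passes to Bruno's issue; Sione's €59,000 share passes to Sione's issue.
Bruno's share (€59,000) passes entirely to Farrukh.
Sione's share (€59,000) is divided into 2 shares of €29,500: Osric and Hanna each take €29,500.

Farrukh: €59,000; Uma: €59,000; Osric: €29,500; Hanna: €29,500; Kerensa: €59,000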